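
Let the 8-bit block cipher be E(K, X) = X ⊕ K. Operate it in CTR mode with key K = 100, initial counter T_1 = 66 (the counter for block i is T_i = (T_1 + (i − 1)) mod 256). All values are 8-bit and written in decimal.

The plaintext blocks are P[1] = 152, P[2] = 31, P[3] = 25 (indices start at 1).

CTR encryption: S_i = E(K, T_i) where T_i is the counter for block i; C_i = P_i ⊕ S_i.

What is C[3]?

C[3] = 57

C[1]: T = 66, S = E(K, T) = 38; 152 ⊕ 38 = 190.
C[2]: T = 67, S = E(K, T) = 39; 31 ⊕ 39 = 56.
C[3]: T = 68, S = E(K, T) = 32; 25 ⊕ 32 = 57.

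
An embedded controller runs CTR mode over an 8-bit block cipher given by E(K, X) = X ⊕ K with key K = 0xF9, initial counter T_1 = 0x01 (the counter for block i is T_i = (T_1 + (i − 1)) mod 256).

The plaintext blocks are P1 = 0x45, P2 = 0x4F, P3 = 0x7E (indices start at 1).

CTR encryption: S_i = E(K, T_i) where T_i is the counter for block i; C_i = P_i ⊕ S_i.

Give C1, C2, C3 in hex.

C1: T = 0x01, S = E(K, T) = 0xF8; 0x45 ⊕ 0xF8 = 0xBD.
C2: T = 0x02, S = E(K, T) = 0xFB; 0x4F ⊕ 0xFB = 0xB4.
C3: T = 0x03, S = E(K, T) = 0xFA; 0x7E ⊕ 0xFA = 0x84.

C1 = 0xBD, C2 = 0xB4, C3 = 0x84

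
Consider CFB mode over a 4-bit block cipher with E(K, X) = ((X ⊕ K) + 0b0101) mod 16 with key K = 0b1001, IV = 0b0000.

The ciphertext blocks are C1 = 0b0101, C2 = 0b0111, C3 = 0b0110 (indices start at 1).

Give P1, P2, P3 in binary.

P1 = 0b1011, P2 = 0b0110, P3 = 0b0101

CFB decryption: P_i = C_i ⊕ E(K, C_{i−1}), with C_{0} = IV.
P1: E(K, 0b0000) = 0b1110; 0b0101 ⊕ 0b1110 = 0b1011.
P2: E(K, 0b0101) = 0b0001; 0b0111 ⊕ 0b0001 = 0b0110.
P3: E(K, 0b0111) = 0b0011; 0b0110 ⊕ 0b0011 = 0b0101.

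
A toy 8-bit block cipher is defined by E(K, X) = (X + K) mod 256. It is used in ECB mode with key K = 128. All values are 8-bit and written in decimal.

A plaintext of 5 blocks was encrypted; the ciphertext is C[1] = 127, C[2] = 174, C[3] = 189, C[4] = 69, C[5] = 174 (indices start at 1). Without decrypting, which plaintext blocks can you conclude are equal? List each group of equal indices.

ECB encrypts each block independently with the same key, so equal ciphertext blocks imply equal plaintext blocks.
C[2] = C[5] = 174, so P[2] = P[5].

P[2] = P[5]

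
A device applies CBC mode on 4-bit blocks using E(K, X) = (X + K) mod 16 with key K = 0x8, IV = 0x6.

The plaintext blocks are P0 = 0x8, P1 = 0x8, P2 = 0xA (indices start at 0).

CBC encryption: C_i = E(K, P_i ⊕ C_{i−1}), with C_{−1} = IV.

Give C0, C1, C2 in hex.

C0: P0 ⊕ 0x6 = 0xE; E(K, 0xE) = 0x6.
C1: P1 ⊕ 0x6 = 0xE; E(K, 0xE) = 0x6.
C2: P2 ⊕ 0x6 = 0xC; E(K, 0xC) = 0x4.

C0 = 0x6, C1 = 0x6, C2 = 0x4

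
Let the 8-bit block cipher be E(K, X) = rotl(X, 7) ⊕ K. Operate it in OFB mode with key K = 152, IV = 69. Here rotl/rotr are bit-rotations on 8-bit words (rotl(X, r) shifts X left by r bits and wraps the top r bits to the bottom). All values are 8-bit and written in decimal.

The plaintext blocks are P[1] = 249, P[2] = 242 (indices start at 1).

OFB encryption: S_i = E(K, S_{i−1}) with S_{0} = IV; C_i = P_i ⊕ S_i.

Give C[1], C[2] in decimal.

C[1]: S = E(K, 69) = 58; 249 ⊕ 58 = 195.
C[2]: S = E(K, 58) = 133; 242 ⊕ 133 = 119.

C[1] = 195, C[2] = 119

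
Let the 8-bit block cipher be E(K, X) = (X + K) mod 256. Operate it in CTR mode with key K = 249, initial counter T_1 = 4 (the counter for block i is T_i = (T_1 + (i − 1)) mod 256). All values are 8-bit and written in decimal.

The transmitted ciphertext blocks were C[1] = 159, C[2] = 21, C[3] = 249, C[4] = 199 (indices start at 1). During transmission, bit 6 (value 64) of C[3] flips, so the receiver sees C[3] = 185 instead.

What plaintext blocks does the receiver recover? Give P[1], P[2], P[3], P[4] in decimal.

CTR decryption: S_i = E(K, T_i) where T_i is the counter for block i; P_i = C_i ⊕ S_i.
Only C[3] changed, to 185. In CTR, a change in C_i flips the same bit in P_i only; the keystream is unaffected. Decrypting the received ciphertext:
P[1]: T = 4, S = E(K, T) = 253; 159 ⊕ 253 = 98.
P[2]: T = 5, S = E(K, T) = 254; 21 ⊕ 254 = 235.
P[3]: T = 6, S = E(K, T) = 255; 185 ⊕ 255 = 70.
P[4]: T = 7, S = E(K, T) = 0; 199 ⊕ 0 = 199.
Blocks that differ from the original plaintext: P[3].

P[1] = 98, P[2] = 235, P[3] = 70, P[4] = 199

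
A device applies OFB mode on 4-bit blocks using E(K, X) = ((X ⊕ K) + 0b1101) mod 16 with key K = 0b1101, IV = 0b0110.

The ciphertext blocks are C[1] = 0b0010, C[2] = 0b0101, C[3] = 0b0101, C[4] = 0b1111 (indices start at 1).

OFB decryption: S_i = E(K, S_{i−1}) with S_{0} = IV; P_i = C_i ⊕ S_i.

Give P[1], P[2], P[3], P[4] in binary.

P[1] = 0b1010, P[2] = 0b0111, P[3] = 0b1001, P[4] = 0b0001

P[1]: S = E(K, 0b0110) = 0b1000; 0b0010 ⊕ 0b1000 = 0b1010.
P[2]: S = E(K, 0b1000) = 0b0010; 0b0101 ⊕ 0b0010 = 0b0111.
P[3]: S = E(K, 0b0010) = 0b1100; 0b0101 ⊕ 0b1100 = 0b1001.
P[4]: S = E(K, 0b1100) = 0b1110; 0b1111 ⊕ 0b1110 = 0b0001.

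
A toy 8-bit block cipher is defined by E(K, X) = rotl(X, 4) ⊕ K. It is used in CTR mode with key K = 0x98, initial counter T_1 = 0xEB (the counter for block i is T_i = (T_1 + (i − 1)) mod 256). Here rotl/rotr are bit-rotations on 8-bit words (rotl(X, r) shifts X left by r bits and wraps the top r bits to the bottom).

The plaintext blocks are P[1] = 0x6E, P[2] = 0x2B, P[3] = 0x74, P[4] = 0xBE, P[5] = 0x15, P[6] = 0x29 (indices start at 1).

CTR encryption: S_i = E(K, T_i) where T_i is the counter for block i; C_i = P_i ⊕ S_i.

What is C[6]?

C[1]: T = 0xEB, S = E(K, T) = 0x26; 0x6E ⊕ 0x26 = 0x48.
C[2]: T = 0xEC, S = E(K, T) = 0x56; 0x2B ⊕ 0x56 = 0x7D.
C[3]: T = 0xED, S = E(K, T) = 0x46; 0x74 ⊕ 0x46 = 0x32.
C[4]: T = 0xEE, S = E(K, T) = 0x76; 0xBE ⊕ 0x76 = 0xC8.
C[5]: T = 0xEF, S = E(K, T) = 0x66; 0x15 ⊕ 0x66 = 0x73.
C[6]: T = 0xF0, S = E(K, T) = 0x97; 0x29 ⊕ 0x97 = 0xBE.

C[6] = 0xBE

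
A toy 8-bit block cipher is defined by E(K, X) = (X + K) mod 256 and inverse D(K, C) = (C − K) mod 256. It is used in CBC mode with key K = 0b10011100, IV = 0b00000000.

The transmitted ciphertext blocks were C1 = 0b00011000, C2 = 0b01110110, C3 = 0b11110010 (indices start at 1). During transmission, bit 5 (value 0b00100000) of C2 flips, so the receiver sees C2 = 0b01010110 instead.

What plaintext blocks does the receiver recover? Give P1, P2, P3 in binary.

CBC decryption: P_i = D(K, C_i) ⊕ C_{i−1}, with C_{0} = IV.
Only C2 changed, to 0b01010110. In CBC, a change in C_i garbles P_i and flips the same bit in P_{i+1}. Decrypting the received ciphertext:
P1: D(K, 0b00011000) = 0b01111100; 0b01111100 ⊕ 0b00000000 = 0b01111100.
P2: D(K, 0b01010110) = 0b10111010; 0b10111010 ⊕ 0b00011000 = 0b10100010.
P3: D(K, 0b11110010) = 0b01010110; 0b01010110 ⊕ 0b01010110 = 0b00000000.
Blocks that differ from the original plaintext: P2, P3.

P1 = 0b01111100, P2 = 0b10100010, P3 = 0b00000000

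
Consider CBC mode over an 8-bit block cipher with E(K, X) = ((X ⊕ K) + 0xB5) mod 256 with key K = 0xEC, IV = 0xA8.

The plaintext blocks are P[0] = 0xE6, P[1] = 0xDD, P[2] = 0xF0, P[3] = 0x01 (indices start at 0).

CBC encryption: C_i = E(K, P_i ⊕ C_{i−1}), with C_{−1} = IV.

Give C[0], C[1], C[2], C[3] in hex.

C[0]: P[0] ⊕ 0xA8 = 0x4E; E(K, 0x4E) = 0x57.
C[1]: P[1] ⊕ 0x57 = 0x8A; E(K, 0x8A) = 0x1B.
C[2]: P[2] ⊕ 0x1B = 0xEB; E(K, 0xEB) = 0xBC.
C[3]: P[3] ⊕ 0xBC = 0xBD; E(K, 0xBD) = 0x06.

C[0] = 0x57, C[1] = 0x1B, C[2] = 0xBC, C[3] = 0x06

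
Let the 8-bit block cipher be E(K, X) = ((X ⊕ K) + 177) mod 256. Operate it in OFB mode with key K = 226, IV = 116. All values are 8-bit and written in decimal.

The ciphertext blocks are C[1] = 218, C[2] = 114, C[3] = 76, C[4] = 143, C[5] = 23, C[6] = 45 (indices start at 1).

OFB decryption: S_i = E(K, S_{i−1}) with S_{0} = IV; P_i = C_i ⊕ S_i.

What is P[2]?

P[2] = 36

P[1]: S = E(K, 116) = 71; 218 ⊕ 71 = 157.
P[2]: S = E(K, 71) = 86; 114 ⊕ 86 = 36.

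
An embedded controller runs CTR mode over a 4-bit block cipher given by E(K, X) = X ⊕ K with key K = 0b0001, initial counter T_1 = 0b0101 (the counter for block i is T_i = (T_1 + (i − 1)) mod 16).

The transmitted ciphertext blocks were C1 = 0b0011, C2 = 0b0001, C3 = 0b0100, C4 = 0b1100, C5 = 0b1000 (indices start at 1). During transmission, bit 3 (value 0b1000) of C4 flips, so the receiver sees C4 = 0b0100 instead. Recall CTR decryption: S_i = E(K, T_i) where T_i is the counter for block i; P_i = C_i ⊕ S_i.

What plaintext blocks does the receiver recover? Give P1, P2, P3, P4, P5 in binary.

Only C4 changed, to 0b0100. In CTR, a change in C_i flips the same bit in P_i only; the keystream is unaffected. Decrypting the received ciphertext:
P1: T = 0b0101, S = E(K, T) = 0b0100; 0b0011 ⊕ 0b0100 = 0b0111.
P2: T = 0b0110, S = E(K, T) = 0b0111; 0b0001 ⊕ 0b0111 = 0b0110.
P3: T = 0b0111, S = E(K, T) = 0b0110; 0b0100 ⊕ 0b0110 = 0b0010.
P4: T = 0b1000, S = E(K, T) = 0b1001; 0b0100 ⊕ 0b1001 = 0b1101.
P5: T = 0b1001, S = E(K, T) = 0b1000; 0b1000 ⊕ 0b1000 = 0b0000.
Blocks that differ from the original plaintext: P4.

P1 = 0b0111, P2 = 0b0110, P3 = 0b0010, P4 = 0b1101, P5 = 0b0000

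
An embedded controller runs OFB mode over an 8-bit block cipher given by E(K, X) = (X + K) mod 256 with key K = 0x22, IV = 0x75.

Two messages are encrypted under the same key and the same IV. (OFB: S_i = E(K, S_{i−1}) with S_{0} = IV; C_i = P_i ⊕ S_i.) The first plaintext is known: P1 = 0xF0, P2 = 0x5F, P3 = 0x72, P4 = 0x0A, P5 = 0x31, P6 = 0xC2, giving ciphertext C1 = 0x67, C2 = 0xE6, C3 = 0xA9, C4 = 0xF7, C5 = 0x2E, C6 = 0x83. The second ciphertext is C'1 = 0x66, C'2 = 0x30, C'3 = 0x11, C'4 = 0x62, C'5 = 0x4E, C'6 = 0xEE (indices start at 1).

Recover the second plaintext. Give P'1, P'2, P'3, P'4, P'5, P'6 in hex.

P'1 = 0xF1, P'2 = 0x89, P'3 = 0xCA, P'4 = 0x9F, P'5 = 0x51, P'6 = 0xAF

In OFB with a reused IV, both messages share the same keystream S_i, so C_i ⊕ C'_i = P_i ⊕ P'_i and thus P'_i = P_i ⊕ C_i ⊕ C'_i.
P'1: 0xF0 ⊕ 0x67 ⊕ 0x66 = 0xF1.
P'2: 0x5F ⊕ 0xE6 ⊕ 0x30 = 0x89.
P'3: 0x72 ⊕ 0xA9 ⊕ 0x11 = 0xCA.
P'4: 0x0A ⊕ 0xF7 ⊕ 0x62 = 0x9F.
P'5: 0x31 ⊕ 0x2E ⊕ 0x4E = 0x51.
P'6: 0xC2 ⊕ 0x83 ⊕ 0xEE = 0xAF.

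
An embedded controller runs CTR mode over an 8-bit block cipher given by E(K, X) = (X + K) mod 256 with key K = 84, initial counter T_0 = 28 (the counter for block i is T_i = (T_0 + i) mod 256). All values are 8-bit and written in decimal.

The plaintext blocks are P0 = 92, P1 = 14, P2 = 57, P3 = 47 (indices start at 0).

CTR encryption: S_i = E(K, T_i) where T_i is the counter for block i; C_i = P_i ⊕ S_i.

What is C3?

C0: T = 28, S = E(K, T) = 112; 92 ⊕ 112 = 44.
C1: T = 29, S = E(K, T) = 113; 14 ⊕ 113 = 127.
C2: T = 30, S = E(K, T) = 114; 57 ⊕ 114 = 75.
C3: T = 31, S = E(K, T) = 115; 47 ⊕ 115 = 92.

C3 = 92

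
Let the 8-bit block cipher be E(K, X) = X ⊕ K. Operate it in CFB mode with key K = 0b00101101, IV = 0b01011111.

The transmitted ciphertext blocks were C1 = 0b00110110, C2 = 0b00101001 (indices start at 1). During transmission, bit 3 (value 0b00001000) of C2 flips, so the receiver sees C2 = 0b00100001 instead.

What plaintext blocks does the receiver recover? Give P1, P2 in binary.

P1 = 0b01000100, P2 = 0b00111010

CFB decryption: P_i = C_i ⊕ E(K, C_{i−1}), with C_{0} = IV.
Only C2 changed, to 0b00100001. In CFB, a change in C_i flips the same bit in P_i and garbles P_{i+1}. Decrypting the received ciphertext:
P1: E(K, 0b01011111) = 0b01110010; 0b00110110 ⊕ 0b01110010 = 0b01000100.
P2: E(K, 0b00110110) = 0b00011011; 0b00100001 ⊕ 0b00011011 = 0b00111010.
Blocks that differ from the original plaintext: P2.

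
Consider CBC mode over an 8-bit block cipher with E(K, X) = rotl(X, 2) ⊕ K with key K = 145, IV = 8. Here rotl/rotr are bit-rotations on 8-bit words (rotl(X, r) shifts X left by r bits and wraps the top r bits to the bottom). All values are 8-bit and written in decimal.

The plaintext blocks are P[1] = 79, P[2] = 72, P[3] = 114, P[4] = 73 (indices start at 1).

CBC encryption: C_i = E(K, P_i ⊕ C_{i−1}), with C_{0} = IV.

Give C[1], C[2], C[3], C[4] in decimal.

C[1]: P[1] ⊕ 8 = 71; E(K, 71) = 140.
C[2]: P[2] ⊕ 140 = 196; E(K, 196) = 130.
C[3]: P[3] ⊕ 130 = 240; E(K, 240) = 82.
C[4]: P[4] ⊕ 82 = 27; E(K, 27) = 253.

C[1] = 140, C[2] = 130, C[3] = 82, C[4] = 253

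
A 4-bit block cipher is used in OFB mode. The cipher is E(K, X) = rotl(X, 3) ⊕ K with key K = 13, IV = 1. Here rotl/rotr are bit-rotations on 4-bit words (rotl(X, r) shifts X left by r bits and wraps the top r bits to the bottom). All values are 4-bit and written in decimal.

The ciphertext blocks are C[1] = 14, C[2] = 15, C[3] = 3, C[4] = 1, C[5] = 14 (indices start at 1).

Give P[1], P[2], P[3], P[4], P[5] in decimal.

OFB decryption: S_i = E(K, S_{i−1}) with S_{0} = IV; P_i = C_i ⊕ S_i.
P[1]: S = E(K, 1) = 5; 14 ⊕ 5 = 11.
P[2]: S = E(K, 5) = 7; 15 ⊕ 7 = 8.
P[3]: S = E(K, 7) = 6; 3 ⊕ 6 = 5.
P[4]: S = E(K, 6) = 14; 1 ⊕ 14 = 15.
P[5]: S = E(K, 14) = 10; 14 ⊕ 10 = 4.

P[1] = 11, P[2] = 8, P[3] = 5, P[4] = 15, P[5] = 4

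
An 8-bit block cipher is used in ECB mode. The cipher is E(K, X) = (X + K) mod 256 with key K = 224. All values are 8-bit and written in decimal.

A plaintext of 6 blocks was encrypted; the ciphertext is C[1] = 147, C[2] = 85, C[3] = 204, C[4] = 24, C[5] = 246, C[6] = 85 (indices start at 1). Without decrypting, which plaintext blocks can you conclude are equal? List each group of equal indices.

ECB encrypts each block independently with the same key, so equal ciphertext blocks imply equal plaintext blocks.
C[2] = C[6] = 85, so P[2] = P[6].

P[2] = P[6]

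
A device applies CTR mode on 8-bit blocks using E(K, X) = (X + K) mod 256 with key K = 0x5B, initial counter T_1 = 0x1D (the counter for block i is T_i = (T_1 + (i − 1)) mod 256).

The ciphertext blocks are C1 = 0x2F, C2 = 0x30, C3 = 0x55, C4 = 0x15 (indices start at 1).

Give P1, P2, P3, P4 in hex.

P1 = 0x57, P2 = 0x49, P3 = 0x2F, P4 = 0x6E

CTR decryption: S_i = E(K, T_i) where T_i is the counter for block i; P_i = C_i ⊕ S_i.
P1: T = 0x1D, S = E(K, T) = 0x78; 0x2F ⊕ 0x78 = 0x57.
P2: T = 0x1E, S = E(K, T) = 0x79; 0x30 ⊕ 0x79 = 0x49.
P3: T = 0x1F, S = E(K, T) = 0x7A; 0x55 ⊕ 0x7A = 0x2F.
P4: T = 0x20, S = E(K, T) = 0x7B; 0x15 ⊕ 0x7B = 0x6E.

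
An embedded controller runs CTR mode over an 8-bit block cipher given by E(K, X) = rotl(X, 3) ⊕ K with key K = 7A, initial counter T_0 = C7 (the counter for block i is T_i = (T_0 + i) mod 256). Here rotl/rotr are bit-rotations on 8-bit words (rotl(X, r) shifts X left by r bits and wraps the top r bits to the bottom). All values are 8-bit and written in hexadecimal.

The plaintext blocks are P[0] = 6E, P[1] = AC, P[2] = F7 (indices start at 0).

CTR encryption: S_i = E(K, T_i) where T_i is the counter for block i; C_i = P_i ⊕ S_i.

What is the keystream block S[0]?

44

C[0]: T = C7, S = E(K, T) = 44; 6E ⊕ 44 = 2A.
So S[0] = 44.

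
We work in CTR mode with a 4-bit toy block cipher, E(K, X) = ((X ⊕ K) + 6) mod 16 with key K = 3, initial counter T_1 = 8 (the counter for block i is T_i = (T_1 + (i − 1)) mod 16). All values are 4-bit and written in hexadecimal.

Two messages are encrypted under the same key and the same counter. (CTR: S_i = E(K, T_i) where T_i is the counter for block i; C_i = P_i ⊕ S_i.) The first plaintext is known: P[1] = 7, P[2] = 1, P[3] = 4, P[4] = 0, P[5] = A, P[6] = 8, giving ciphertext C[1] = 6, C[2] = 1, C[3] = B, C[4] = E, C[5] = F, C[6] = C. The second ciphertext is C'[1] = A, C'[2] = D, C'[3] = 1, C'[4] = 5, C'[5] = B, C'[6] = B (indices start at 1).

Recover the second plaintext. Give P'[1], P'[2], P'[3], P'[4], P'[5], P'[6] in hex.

In CTR with a reused counter, both messages share the same keystream S_i, so C_i ⊕ C'_i = P_i ⊕ P'_i and thus P'_i = P_i ⊕ C_i ⊕ C'_i.
P'[1]: 7 ⊕ 6 ⊕ A = B.
P'[2]: 1 ⊕ 1 ⊕ D = D.
P'[3]: 4 ⊕ B ⊕ 1 = E.
P'[4]: 0 ⊕ E ⊕ 5 = B.
P'[5]: A ⊕ F ⊕ B = E.
P'[6]: 8 ⊕ C ⊕ B = F.

P'[1] = B, P'[2] = D, P'[3] = E, P'[4] = B, P'[5] = E, P'[6] = F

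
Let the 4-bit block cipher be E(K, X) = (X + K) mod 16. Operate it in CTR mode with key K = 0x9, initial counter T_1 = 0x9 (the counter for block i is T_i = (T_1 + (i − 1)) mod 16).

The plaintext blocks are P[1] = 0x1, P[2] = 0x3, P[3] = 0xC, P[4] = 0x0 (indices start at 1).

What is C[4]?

CTR encryption: S_i = E(K, T_i) where T_i is the counter for block i; C_i = P_i ⊕ S_i.
C[1]: T = 0x9, S = E(K, T) = 0x2; 0x1 ⊕ 0x2 = 0x3.
C[2]: T = 0xA, S = E(K, T) = 0x3; 0x3 ⊕ 0x3 = 0x0.
C[3]: T = 0xB, S = E(K, T) = 0x4; 0xC ⊕ 0x4 = 0x8.
C[4]: T = 0xC, S = E(K, T) = 0x5; 0x0 ⊕ 0x5 = 0x5.

C[4] = 0x5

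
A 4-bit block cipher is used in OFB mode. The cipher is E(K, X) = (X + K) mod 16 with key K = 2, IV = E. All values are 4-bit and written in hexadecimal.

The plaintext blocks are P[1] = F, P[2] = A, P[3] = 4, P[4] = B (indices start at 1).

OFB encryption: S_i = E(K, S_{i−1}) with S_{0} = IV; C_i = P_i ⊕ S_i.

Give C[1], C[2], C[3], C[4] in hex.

C[1] = F, C[2] = 8, C[3] = 0, C[4] = D

C[1]: S = E(K, E) = 0; F ⊕ 0 = F.
C[2]: S = E(K, 0) = 2; A ⊕ 2 = 8.
C[3]: S = E(K, 2) = 4; 4 ⊕ 4 = 0.
C[4]: S = E(K, 4) = 6; B ⊕ 6 = D.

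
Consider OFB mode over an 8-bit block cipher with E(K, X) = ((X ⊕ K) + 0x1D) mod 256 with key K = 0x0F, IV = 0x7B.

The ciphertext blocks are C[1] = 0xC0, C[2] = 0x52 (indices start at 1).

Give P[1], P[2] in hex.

OFB decryption: S_i = E(K, S_{i−1}) with S_{0} = IV; P_i = C_i ⊕ S_i.
P[1]: S = E(K, 0x7B) = 0x91; 0xC0 ⊕ 0x91 = 0x51.
P[2]: S = E(K, 0x91) = 0xBB; 0x52 ⊕ 0xBB = 0xE9.

P[1] = 0x51, P[2] = 0xE9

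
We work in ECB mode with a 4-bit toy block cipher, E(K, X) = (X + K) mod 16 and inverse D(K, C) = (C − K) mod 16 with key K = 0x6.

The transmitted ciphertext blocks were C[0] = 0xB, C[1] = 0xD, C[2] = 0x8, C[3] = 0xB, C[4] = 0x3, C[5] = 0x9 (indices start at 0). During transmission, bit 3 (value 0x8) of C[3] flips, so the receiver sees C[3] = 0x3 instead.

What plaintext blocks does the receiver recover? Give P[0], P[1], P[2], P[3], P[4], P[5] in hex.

P[0] = 0x5, P[1] = 0x7, P[2] = 0x2, P[3] = 0xD, P[4] = 0xD, P[5] = 0x3

ECB decryption: P_i = D(K, C_i).
Only C[3] changed, to 0x3. In ECB, a change in C_i affects only P_i. Decrypting the received ciphertext:
P[0]: D(K, 0xB) = 0x5.
P[1]: D(K, 0xD) = 0x7.
P[2]: D(K, 0x8) = 0x2.
P[3]: D(K, 0x3) = 0xD.
P[4]: D(K, 0x3) = 0xD.
P[5]: D(K, 0x9) = 0x3.
Blocks that differ from the original plaintext: P[3].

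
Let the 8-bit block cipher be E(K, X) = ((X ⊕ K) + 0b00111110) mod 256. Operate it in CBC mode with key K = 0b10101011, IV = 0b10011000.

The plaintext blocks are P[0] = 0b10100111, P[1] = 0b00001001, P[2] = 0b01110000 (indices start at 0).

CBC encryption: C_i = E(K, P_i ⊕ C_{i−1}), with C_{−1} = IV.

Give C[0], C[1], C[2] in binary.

C[0]: P[0] ⊕ 0b10011000 = 0b00111111; E(K, 0b00111111) = 0b11010010.
C[1]: P[1] ⊕ 0b11010010 = 0b11011011; E(K, 0b11011011) = 0b10101110.
C[2]: P[2] ⊕ 0b10101110 = 0b11011110; E(K, 0b11011110) = 0b10110011.

C[0] = 0b11010010, C[1] = 0b10101110, C[2] = 0b10110011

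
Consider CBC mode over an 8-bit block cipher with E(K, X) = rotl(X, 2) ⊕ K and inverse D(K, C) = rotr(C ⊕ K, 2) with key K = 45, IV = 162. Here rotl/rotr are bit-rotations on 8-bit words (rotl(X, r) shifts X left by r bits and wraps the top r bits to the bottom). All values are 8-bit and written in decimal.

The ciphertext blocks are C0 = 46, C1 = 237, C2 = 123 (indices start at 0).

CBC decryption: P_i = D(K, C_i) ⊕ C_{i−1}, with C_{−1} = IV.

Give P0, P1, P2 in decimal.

P0 = 98, P1 = 30, P2 = 120

P0: D(K, 46) = 192; 192 ⊕ 162 = 98.
P1: D(K, 237) = 48; 48 ⊕ 46 = 30.
P2: D(K, 123) = 149; 149 ⊕ 237 = 120.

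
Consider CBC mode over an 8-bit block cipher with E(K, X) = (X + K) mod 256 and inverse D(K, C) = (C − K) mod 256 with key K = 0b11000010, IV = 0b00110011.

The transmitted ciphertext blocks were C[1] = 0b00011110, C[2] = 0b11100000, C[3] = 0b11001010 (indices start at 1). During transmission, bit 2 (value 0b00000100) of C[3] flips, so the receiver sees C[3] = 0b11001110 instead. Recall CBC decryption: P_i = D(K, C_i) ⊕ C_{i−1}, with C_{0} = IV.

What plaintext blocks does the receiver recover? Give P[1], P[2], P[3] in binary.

P[1] = 0b01101111, P[2] = 0b00000000, P[3] = 0b11101100

Only C[3] changed, to 0b11001110. In CBC, a change in C_i garbles P_i and flips the same bit in P_{i+1}. Decrypting the received ciphertext:
P[1]: D(K, 0b00011110) = 0b01011100; 0b01011100 ⊕ 0b00110011 = 0b01101111.
P[2]: D(K, 0b11100000) = 0b00011110; 0b00011110 ⊕ 0b00011110 = 0b00000000.
P[3]: D(K, 0b11001110) = 0b00001100; 0b00001100 ⊕ 0b11100000 = 0b11101100.
Blocks that differ from the original plaintext: P[3].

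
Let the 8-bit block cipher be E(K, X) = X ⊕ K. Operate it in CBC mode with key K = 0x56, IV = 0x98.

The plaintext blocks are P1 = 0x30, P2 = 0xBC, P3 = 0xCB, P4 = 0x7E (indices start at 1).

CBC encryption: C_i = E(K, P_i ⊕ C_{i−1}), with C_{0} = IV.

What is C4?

C1: P1 ⊕ 0x98 = 0xA8; E(K, 0xA8) = 0xFE.
C2: P2 ⊕ 0xFE = 0x42; E(K, 0x42) = 0x14.
C3: P3 ⊕ 0x14 = 0xDF; E(K, 0xDF) = 0x89.
C4: P4 ⊕ 0x89 = 0xF7; E(K, 0xF7) = 0xA1.

C4 = 0xA1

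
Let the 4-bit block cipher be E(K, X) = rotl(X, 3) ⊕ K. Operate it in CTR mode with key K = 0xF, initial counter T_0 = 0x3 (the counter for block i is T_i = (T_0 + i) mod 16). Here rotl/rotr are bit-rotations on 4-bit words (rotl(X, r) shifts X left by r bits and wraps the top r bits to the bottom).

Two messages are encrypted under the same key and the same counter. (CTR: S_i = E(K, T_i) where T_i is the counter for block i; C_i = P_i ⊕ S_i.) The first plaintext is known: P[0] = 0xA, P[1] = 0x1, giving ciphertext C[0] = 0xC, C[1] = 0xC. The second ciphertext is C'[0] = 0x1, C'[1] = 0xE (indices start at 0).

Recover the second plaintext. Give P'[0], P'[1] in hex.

P'[0] = 0x7, P'[1] = 0x3

In CTR with a reused counter, both messages share the same keystream S_i, so C_i ⊕ C'_i = P_i ⊕ P'_i and thus P'_i = P_i ⊕ C_i ⊕ C'_i.
P'[0]: 0xA ⊕ 0xC ⊕ 0x1 = 0x7.
P'[1]: 0x1 ⊕ 0xC ⊕ 0xE = 0x3.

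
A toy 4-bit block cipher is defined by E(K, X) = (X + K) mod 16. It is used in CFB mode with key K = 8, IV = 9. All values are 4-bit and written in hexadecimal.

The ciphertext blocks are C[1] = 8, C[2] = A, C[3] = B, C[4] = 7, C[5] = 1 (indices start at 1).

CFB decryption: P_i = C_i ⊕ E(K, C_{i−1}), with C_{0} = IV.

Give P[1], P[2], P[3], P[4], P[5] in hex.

P[1]: E(K, 9) = 1; 8 ⊕ 1 = 9.
P[2]: E(K, 8) = 0; A ⊕ 0 = A.
P[3]: E(K, A) = 2; B ⊕ 2 = 9.
P[4]: E(K, B) = 3; 7 ⊕ 3 = 4.
P[5]: E(K, 7) = F; 1 ⊕ F = E.

P[1] = 9, P[2] = A, P[3] = 9, P[4] = 4, P[5] = E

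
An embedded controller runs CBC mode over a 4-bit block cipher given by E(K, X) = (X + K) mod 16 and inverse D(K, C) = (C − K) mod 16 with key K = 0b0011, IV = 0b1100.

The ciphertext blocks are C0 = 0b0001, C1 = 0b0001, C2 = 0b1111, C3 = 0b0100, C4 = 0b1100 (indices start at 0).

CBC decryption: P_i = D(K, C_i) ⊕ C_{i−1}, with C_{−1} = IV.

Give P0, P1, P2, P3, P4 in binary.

P0: D(K, 0b0001) = 0b1110; 0b1110 ⊕ 0b1100 = 0b0010.
P1: D(K, 0b0001) = 0b1110; 0b1110 ⊕ 0b0001 = 0b1111.
P2: D(K, 0b1111) = 0b1100; 0b1100 ⊕ 0b0001 = 0b1101.
P3: D(K, 0b0100) = 0b0001; 0b0001 ⊕ 0b1111 = 0b1110.
P4: D(K, 0b1100) = 0b1001; 0b1001 ⊕ 0b0100 = 0b1101.

P0 = 0b0010, P1 = 0b1111, P2 = 0b1101, P3 = 0b1110, P4 = 0b1101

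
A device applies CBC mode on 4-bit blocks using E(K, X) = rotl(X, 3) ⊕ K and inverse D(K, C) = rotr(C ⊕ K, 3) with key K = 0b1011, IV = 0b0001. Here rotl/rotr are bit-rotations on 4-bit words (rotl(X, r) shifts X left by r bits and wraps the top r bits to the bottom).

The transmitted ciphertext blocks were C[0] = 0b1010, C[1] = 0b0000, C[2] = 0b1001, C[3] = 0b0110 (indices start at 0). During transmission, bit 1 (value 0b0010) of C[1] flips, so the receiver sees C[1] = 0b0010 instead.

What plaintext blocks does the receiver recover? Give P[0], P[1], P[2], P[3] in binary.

P[0] = 0b0011, P[1] = 0b1001, P[2] = 0b0110, P[3] = 0b0010

CBC decryption: P_i = D(K, C_i) ⊕ C_{i−1}, with C_{−1} = IV.
Only C[1] changed, to 0b0010. In CBC, a change in C_i garbles P_i and flips the same bit in P_{i+1}. Decrypting the received ciphertext:
P[0]: D(K, 0b1010) = 0b0010; 0b0010 ⊕ 0b0001 = 0b0011.
P[1]: D(K, 0b0010) = 0b0011; 0b0011 ⊕ 0b1010 = 0b1001.
P[2]: D(K, 0b1001) = 0b0100; 0b0100 ⊕ 0b0010 = 0b0110.
P[3]: D(K, 0b0110) = 0b1011; 0b1011 ⊕ 0b1001 = 0b0010.
Blocks that differ from the original plaintext: P[1], P[2].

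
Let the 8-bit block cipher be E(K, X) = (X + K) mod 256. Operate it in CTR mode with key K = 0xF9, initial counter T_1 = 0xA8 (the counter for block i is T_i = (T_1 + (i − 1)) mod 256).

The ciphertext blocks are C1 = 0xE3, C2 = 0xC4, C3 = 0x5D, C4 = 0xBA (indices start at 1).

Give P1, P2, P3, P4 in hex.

P1 = 0x42, P2 = 0x66, P3 = 0xFE, P4 = 0x1E

CTR decryption: S_i = E(K, T_i) where T_i is the counter for block i; P_i = C_i ⊕ S_i.
P1: T = 0xA8, S = E(K, T) = 0xA1; 0xE3 ⊕ 0xA1 = 0x42.
P2: T = 0xA9, S = E(K, T) = 0xA2; 0xC4 ⊕ 0xA2 = 0x66.
P3: T = 0xAA, S = E(K, T) = 0xA3; 0x5D ⊕ 0xA3 = 0xFE.
P4: T = 0xAB, S = E(K, T) = 0xA4; 0xBA ⊕ 0xA4 = 0x1E.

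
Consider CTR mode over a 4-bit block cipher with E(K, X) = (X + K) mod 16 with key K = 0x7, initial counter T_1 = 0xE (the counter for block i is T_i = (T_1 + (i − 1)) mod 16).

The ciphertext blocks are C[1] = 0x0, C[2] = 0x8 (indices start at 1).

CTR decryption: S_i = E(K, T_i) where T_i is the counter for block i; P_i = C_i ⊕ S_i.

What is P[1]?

P[1] = 0x5

P[1]: T = 0xE, S = E(K, T) = 0x5; 0x0 ⊕ 0x5 = 0x5.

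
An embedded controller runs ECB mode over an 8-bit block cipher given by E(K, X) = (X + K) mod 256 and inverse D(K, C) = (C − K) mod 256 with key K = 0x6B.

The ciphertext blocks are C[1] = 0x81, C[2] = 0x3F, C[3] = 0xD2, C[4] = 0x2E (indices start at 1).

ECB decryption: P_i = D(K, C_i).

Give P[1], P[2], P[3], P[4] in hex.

P[1] = 0x16, P[2] = 0xD4, P[3] = 0x67, P[4] = 0xC3

P[1]: D(K, 0x81) = 0x16.
P[2]: D(K, 0x3F) = 0xD4.
P[3]: D(K, 0xD2) = 0x67.
P[4]: D(K, 0x2E) = 0xC3.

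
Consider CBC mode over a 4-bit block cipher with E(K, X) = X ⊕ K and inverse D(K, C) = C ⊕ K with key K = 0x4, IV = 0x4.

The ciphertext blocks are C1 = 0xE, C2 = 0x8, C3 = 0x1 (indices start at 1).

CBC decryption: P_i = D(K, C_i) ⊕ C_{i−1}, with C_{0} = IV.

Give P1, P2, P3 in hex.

P1 = 0xE, P2 = 0x2, P3 = 0xD

P1: D(K, 0xE) = 0xA; 0xA ⊕ 0x4 = 0xE.
P2: D(K, 0x8) = 0xC; 0xC ⊕ 0xE = 0x2.
P3: D(K, 0x1) = 0x5; 0x5 ⊕ 0x8 = 0xD.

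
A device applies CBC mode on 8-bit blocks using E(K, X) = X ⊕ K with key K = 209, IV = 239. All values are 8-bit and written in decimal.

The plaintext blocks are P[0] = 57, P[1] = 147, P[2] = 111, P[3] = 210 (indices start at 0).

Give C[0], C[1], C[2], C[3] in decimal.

CBC encryption: C_i = E(K, P_i ⊕ C_{i−1}), with C_{−1} = IV.
C[0]: P[0] ⊕ 239 = 214; E(K, 214) = 7.
C[1]: P[1] ⊕ 7 = 148; E(K, 148) = 69.
C[2]: P[2] ⊕ 69 = 42; E(K, 42) = 251.
C[3]: P[3] ⊕ 251 = 41; E(K, 41) = 248.

C[0] = 7, C[1] = 69, C[2] = 251, C[3] = 248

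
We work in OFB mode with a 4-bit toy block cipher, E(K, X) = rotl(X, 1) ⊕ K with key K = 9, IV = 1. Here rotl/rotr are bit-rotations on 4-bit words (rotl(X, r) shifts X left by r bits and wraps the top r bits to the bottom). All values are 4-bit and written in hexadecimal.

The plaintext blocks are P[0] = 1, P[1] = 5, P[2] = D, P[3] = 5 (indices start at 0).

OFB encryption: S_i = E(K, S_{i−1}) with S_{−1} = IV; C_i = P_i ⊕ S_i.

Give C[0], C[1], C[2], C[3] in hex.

C[0]: S = E(K, 1) = B; 1 ⊕ B = A.
C[1]: S = E(K, B) = E; 5 ⊕ E = B.
C[2]: S = E(K, E) = 4; D ⊕ 4 = 9.
C[3]: S = E(K, 4) = 1; 5 ⊕ 1 = 4.

C[0] = A, C[1] = B, C[2] = 9, C[3] = 4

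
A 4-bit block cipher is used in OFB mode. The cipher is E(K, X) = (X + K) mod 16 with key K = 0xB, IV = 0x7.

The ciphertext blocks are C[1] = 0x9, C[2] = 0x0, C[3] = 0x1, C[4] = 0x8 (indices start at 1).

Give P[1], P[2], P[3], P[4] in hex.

P[1] = 0xB, P[2] = 0xD, P[3] = 0x9, P[4] = 0xB

OFB decryption: S_i = E(K, S_{i−1}) with S_{0} = IV; P_i = C_i ⊕ S_i.
P[1]: S = E(K, 0x7) = 0x2; 0x9 ⊕ 0x2 = 0xB.
P[2]: S = E(K, 0x2) = 0xD; 0x0 ⊕ 0xD = 0xD.
P[3]: S = E(K, 0xD) = 0x8; 0x1 ⊕ 0x8 = 0x9.
P[4]: S = E(K, 0x8) = 0x3; 0x8 ⊕ 0x3 = 0xB.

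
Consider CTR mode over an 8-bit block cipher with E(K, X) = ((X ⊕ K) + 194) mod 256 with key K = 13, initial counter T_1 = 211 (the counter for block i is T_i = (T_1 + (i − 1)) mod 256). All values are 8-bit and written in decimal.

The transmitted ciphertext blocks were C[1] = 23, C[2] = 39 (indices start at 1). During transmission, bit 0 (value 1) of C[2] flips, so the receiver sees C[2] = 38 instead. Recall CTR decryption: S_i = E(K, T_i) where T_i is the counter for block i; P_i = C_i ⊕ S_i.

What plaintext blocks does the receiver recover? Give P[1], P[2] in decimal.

Only C[2] changed, to 38. In CTR, a change in C_i flips the same bit in P_i only; the keystream is unaffected. Decrypting the received ciphertext:
P[1]: T = 211, S = E(K, T) = 160; 23 ⊕ 160 = 183.
P[2]: T = 212, S = E(K, T) = 155; 38 ⊕ 155 = 189.
Blocks that differ from the original plaintext: P[2].

P[1] = 183, P[2] = 189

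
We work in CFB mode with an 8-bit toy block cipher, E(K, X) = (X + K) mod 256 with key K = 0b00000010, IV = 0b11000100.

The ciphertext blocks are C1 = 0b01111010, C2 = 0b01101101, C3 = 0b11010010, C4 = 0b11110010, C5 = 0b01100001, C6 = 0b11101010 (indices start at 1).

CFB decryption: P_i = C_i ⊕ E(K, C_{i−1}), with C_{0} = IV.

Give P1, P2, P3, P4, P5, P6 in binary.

P1: E(K, 0b11000100) = 0b11000110; 0b01111010 ⊕ 0b11000110 = 0b10111100.
P2: E(K, 0b01111010) = 0b01111100; 0b01101101 ⊕ 0b01111100 = 0b00010001.
P3: E(K, 0b01101101) = 0b01101111; 0b11010010 ⊕ 0b01101111 = 0b10111101.
P4: E(K, 0b11010010) = 0b11010100; 0b11110010 ⊕ 0b11010100 = 0b00100110.
P5: E(K, 0b11110010) = 0b11110100; 0b01100001 ⊕ 0b11110100 = 0b10010101.
P6: E(K, 0b01100001) = 0b01100011; 0b11101010 ⊕ 0b01100011 = 0b10001001.

P1 = 0b10111100, P2 = 0b00010001, P3 = 0b10111101, P4 = 0b00100110, P5 = 0b10010101, P6 = 0b10001001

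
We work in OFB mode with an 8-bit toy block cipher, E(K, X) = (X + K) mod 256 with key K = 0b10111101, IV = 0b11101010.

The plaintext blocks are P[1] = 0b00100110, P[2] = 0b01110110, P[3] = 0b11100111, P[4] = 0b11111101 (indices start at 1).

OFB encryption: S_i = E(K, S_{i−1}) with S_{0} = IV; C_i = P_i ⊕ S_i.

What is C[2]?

C[1]: S = E(K, 0b11101010) = 0b10100111; 0b00100110 ⊕ 0b10100111 = 0b10000001.
C[2]: S = E(K, 0b10100111) = 0b01100100; 0b01110110 ⊕ 0b01100100 = 0b00010010.

C[2] = 0b00010010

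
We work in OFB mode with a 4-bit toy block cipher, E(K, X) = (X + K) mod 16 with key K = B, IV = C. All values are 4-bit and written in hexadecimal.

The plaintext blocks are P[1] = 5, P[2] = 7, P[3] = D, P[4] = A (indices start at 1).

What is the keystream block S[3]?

D

OFB encryption: S_i = E(K, S_{i−1}) with S_{0} = IV; C_i = P_i ⊕ S_i.
C[1]: S = E(K, C) = 7; 5 ⊕ 7 = 2.
C[2]: S = E(K, 7) = 2; 7 ⊕ 2 = 5.
C[3]: S = E(K, 2) = D; D ⊕ D = 0.
So S[3] = D.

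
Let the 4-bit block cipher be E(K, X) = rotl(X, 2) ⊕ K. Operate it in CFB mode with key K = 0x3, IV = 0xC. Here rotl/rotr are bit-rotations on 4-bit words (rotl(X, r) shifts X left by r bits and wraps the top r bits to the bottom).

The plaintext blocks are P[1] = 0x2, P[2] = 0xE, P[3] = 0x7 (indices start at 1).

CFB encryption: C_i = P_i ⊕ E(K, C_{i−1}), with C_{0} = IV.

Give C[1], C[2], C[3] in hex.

C[1]: E(K, 0xC) = 0x0; 0x2 ⊕ 0x0 = 0x2.
C[2]: E(K, 0x2) = 0xB; 0xE ⊕ 0xB = 0x5.
C[3]: E(K, 0x5) = 0x6; 0x7 ⊕ 0x6 = 0x1.

C[1] = 0x2, C[2] = 0x5, C[3] = 0x1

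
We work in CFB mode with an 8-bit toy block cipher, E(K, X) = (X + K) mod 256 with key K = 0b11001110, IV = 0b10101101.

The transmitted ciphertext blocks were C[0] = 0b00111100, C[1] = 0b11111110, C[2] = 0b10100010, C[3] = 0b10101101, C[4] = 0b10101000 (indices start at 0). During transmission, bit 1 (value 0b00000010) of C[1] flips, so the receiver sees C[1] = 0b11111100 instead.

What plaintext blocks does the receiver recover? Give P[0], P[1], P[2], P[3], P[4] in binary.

P[0] = 0b01000111, P[1] = 0b11110110, P[2] = 0b01101000, P[3] = 0b11011101, P[4] = 0b11010011

CFB decryption: P_i = C_i ⊕ E(K, C_{i−1}), with C_{−1} = IV.
Only C[1] changed, to 0b11111100. In CFB, a change in C_i flips the same bit in P_i and garbles P_{i+1}. Decrypting the received ciphertext:
P[0]: E(K, 0b10101101) = 0b01111011; 0b00111100 ⊕ 0b01111011 = 0b01000111.
P[1]: E(K, 0b00111100) = 0b00001010; 0b11111100 ⊕ 0b00001010 = 0b11110110.
P[2]: E(K, 0b11111100) = 0b11001010; 0b10100010 ⊕ 0b11001010 = 0b01101000.
P[3]: E(K, 0b10100010) = 0b01110000; 0b10101101 ⊕ 0b01110000 = 0b11011101.
P[4]: E(K, 0b10101101) = 0b01111011; 0b10101000 ⊕ 0b01111011 = 0b11010011.
Blocks that differ from the original plaintext: P[1], P[2].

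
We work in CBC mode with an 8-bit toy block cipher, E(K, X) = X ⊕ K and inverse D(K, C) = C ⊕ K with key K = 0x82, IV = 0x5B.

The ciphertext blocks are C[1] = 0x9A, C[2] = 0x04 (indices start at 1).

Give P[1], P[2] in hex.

CBC decryption: P_i = D(K, C_i) ⊕ C_{i−1}, with C_{0} = IV.
P[1]: D(K, 0x9A) = 0x18; 0x18 ⊕ 0x5B = 0x43.
P[2]: D(K, 0x04) = 0x86; 0x86 ⊕ 0x9A = 0x1C.

P[1] = 0x43, P[2] = 0x1C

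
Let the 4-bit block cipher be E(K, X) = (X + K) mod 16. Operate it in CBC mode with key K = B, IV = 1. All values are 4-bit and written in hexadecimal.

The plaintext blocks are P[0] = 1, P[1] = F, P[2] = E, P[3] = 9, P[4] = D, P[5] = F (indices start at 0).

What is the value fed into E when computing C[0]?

0

CBC encryption: C_i = E(K, P_i ⊕ C_{i−1}), with C_{−1} = IV.
C[0]: P[0] ⊕ 1 = 0; E(K, 0) = B.
So the input to E for block [0] is 0.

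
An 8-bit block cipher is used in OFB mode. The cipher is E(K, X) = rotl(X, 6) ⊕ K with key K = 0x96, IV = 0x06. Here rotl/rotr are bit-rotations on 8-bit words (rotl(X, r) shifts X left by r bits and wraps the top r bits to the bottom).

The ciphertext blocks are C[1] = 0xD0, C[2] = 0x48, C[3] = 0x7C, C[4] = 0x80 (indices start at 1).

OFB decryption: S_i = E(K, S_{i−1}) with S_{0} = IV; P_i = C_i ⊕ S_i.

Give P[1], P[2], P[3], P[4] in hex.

P[1] = 0xC7, P[2] = 0x1B, P[3] = 0x3E, P[4] = 0x86

P[1]: S = E(K, 0x06) = 0x17; 0xD0 ⊕ 0x17 = 0xC7.
P[2]: S = E(K, 0x17) = 0x53; 0x48 ⊕ 0x53 = 0x1B.
P[3]: S = E(K, 0x53) = 0x42; 0x7C ⊕ 0x42 = 0x3E.
P[4]: S = E(K, 0x42) = 0x06; 0x80 ⊕ 0x06 = 0x86.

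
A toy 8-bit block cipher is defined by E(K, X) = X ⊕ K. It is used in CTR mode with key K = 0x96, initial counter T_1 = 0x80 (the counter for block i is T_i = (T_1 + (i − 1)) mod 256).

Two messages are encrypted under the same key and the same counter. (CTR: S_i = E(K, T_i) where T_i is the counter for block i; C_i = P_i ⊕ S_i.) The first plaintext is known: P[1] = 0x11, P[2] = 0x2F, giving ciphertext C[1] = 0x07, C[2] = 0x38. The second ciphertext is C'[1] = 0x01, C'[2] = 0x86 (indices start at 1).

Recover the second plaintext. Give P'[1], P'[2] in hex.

P'[1] = 0x17, P'[2] = 0x91

In CTR with a reused counter, both messages share the same keystream S_i, so C_i ⊕ C'_i = P_i ⊕ P'_i and thus P'_i = P_i ⊕ C_i ⊕ C'_i.
P'[1]: 0x11 ⊕ 0x07 ⊕ 0x01 = 0x17.
P'[2]: 0x2F ⊕ 0x38 ⊕ 0x86 = 0x91.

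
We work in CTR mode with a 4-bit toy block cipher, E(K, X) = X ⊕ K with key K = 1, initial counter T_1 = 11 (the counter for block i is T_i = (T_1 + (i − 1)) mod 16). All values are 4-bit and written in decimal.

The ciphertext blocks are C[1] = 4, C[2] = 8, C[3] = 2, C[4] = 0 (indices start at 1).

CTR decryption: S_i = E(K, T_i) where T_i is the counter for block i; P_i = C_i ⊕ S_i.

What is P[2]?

P[2] = 5

P[2]: T = 12, S = E(K, T) = 13; 8 ⊕ 13 = 5.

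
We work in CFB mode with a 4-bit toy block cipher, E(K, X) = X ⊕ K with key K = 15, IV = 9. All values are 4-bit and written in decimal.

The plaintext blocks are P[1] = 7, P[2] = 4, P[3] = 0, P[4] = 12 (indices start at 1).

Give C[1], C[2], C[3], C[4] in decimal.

CFB encryption: C_i = P_i ⊕ E(K, C_{i−1}), with C_{0} = IV.
C[1]: E(K, 9) = 6; 7 ⊕ 6 = 1.
C[2]: E(K, 1) = 14; 4 ⊕ 14 = 10.
C[3]: E(K, 10) = 5; 0 ⊕ 5 = 5.
C[4]: E(K, 5) = 10; 12 ⊕ 10 = 6.

C[1] = 1, C[2] = 10, C[3] = 5, C[4] = 6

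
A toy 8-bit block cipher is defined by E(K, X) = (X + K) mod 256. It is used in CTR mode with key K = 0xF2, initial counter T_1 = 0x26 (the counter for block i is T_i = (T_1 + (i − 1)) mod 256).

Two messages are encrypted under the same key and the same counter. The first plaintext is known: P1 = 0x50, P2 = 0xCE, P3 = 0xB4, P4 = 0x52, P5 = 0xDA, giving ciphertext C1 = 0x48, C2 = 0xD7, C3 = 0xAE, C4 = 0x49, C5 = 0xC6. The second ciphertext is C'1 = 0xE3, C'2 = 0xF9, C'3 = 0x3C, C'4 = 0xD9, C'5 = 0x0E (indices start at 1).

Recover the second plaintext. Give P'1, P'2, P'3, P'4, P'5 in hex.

P'1 = 0xFB, P'2 = 0xE0, P'3 = 0x26, P'4 = 0xC2, P'5 = 0x12

In CTR with a reused counter, both messages share the same keystream S_i, so C_i ⊕ C'_i = P_i ⊕ P'_i and thus P'_i = P_i ⊕ C_i ⊕ C'_i.
P'1: 0x50 ⊕ 0x48 ⊕ 0xE3 = 0xFB.
P'2: 0xCE ⊕ 0xD7 ⊕ 0xF9 = 0xE0.
P'3: 0xB4 ⊕ 0xAE ⊕ 0x3C = 0x26.
P'4: 0x52 ⊕ 0x49 ⊕ 0xD9 = 0xC2.
P'5: 0xDA ⊕ 0xC6 ⊕ 0x0E = 0x12.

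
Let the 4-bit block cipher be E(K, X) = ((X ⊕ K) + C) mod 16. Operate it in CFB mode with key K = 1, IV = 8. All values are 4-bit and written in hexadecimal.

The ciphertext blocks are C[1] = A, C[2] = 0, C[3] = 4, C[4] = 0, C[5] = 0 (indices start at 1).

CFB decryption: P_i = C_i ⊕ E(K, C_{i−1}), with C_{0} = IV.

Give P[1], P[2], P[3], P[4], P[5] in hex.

P[1] = F, P[2] = 7, P[3] = 9, P[4] = 1, P[5] = D

P[1]: E(K, 8) = 5; A ⊕ 5 = F.
P[2]: E(K, A) = 7; 0 ⊕ 7 = 7.
P[3]: E(K, 0) = D; 4 ⊕ D = 9.
P[4]: E(K, 4) = 1; 0 ⊕ 1 = 1.
P[5]: E(K, 0) = D; 0 ⊕ D = D.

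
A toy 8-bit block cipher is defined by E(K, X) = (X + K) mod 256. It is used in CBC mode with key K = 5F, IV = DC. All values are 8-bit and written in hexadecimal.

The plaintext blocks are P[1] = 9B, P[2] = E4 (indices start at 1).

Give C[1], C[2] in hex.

C[1] = A6, C[2] = A1

CBC encryption: C_i = E(K, P_i ⊕ C_{i−1}), with C_{0} = IV.
C[1]: P[1] ⊕ DC = 47; E(K, 47) = A6.
C[2]: P[2] ⊕ A6 = 42; E(K, 42) = A1.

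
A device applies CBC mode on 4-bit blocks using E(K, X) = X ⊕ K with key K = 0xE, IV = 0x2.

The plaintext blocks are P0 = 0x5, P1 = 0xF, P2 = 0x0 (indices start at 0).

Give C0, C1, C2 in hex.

C0 = 0x9, C1 = 0x8, C2 = 0x6

CBC encryption: C_i = E(K, P_i ⊕ C_{i−1}), with C_{−1} = IV.
C0: P0 ⊕ 0x2 = 0x7; E(K, 0x7) = 0x9.
C1: P1 ⊕ 0x9 = 0x6; E(K, 0x6) = 0x8.
C2: P2 ⊕ 0x8 = 0x8; E(K, 0x8) = 0x6.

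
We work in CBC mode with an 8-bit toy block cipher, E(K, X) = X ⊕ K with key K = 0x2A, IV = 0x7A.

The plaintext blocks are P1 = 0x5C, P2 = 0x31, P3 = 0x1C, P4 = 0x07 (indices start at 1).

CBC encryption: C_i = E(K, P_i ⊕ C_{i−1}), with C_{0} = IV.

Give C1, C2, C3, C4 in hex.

C1 = 0x0C, C2 = 0x17, C3 = 0x21, C4 = 0x0C

C1: P1 ⊕ 0x7A = 0x26; E(K, 0x26) = 0x0C.
C2: P2 ⊕ 0x0C = 0x3D; E(K, 0x3D) = 0x17.
C3: P3 ⊕ 0x17 = 0x0B; E(K, 0x0B) = 0x21.
C4: P4 ⊕ 0x21 = 0x26; E(K, 0x26) = 0x0C.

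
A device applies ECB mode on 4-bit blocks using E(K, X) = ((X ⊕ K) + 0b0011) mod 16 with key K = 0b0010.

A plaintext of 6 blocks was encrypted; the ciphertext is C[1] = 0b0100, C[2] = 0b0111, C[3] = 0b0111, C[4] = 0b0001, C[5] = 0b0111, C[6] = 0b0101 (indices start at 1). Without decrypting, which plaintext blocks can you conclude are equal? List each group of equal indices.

ECB encrypts each block independently with the same key, so equal ciphertext blocks imply equal plaintext blocks.
C[2] = C[3] = C[5] = 0b0111, so P[2] = P[3] = P[5].

P[2] = P[3] = P[5]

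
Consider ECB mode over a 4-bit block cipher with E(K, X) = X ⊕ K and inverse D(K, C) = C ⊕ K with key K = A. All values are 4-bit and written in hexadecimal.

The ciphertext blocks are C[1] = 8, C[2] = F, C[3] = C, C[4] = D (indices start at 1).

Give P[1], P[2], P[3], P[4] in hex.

ECB decryption: P_i = D(K, C_i).
P[1]: D(K, 8) = 2.
P[2]: D(K, F) = 5.
P[3]: D(K, C) = 6.
P[4]: D(K, D) = 7.

P[1] = 2, P[2] = 5, P[3] = 6, P[4] = 7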